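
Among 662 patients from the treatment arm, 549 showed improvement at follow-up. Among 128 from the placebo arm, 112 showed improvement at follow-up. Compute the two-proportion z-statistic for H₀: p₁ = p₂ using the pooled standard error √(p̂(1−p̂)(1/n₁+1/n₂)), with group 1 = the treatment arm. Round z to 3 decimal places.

z = -1.280

p̂₁ = 549/662 = 0.82931, p̂₂ = 112/128 = 0.87500.
Pooling: p̂ = 661/790 = 0.83671.
Pooled SE = √[0.1366271·0.00932307] ≈ 0.035690.
z = (p̂₁ − p̂₂)/SE = (0.82931 − 0.87500)/0.035690 = -0.04569/0.035690 = -1.280.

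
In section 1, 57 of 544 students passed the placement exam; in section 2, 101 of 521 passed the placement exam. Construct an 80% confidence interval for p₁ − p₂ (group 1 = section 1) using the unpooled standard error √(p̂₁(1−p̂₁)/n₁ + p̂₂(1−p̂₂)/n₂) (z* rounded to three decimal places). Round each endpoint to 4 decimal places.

(-0.1169, -0.0612)

p̂₁ = 57/544 = 0.10478, p̂₂ = 101/521 = 0.19386; p̂₁ − p̂₂ = -0.08908.
Unpooled SE = √(p̂₁(1−p̂₁)/n₁ + p̂₂(1−p̂₂)/n₂) = √(0.000172428 + 0.000299956) = 0.021734.
z* = 1.282 at the 80% level. Margin = 1.282·0.021734 = 0.02786.
Interval: -0.08908 ± 0.02786 → (-0.1169, -0.0612).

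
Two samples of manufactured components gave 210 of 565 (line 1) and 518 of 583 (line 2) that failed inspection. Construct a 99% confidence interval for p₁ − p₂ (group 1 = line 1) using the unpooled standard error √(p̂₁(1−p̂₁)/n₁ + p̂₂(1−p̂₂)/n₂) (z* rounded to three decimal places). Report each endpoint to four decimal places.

p̂₁ = 0.37168, p̂₂ = 0.88851, so the observed difference is -0.51683.
Unpooled SE = √(p̂₁(1−p̂₁)/n₁ + p̂₂(1−p̂₂)/n₂) = √(0.000413335 + 0.000169917) = 0.024151.
The 99% critical value is z* = 2.576. Margin of error = 0.06221.
CI: -0.51683 ± 0.06221 = (-0.5790, -0.4546).

(-0.5790, -0.4546)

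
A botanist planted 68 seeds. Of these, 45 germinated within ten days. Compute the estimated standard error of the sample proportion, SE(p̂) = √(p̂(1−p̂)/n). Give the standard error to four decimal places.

SE = 0.0574

With x = 45 successes in n = 68, p̂ = 0.66176.
p̂(1−p̂) = 0.223834.
SE = √(0.223834/68) = √0.003291676 = 0.0574.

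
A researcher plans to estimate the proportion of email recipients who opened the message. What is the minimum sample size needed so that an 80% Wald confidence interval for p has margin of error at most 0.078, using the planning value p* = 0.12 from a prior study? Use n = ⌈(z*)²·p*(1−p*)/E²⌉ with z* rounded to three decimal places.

z* = 1.282 at the 80% level.
p*(1−p*) = 0.1056.
Required n before rounding: 1.643524 × 0.1056 / 0.078² = 28.527.
⌈28.527⌉ = 29.

n = 29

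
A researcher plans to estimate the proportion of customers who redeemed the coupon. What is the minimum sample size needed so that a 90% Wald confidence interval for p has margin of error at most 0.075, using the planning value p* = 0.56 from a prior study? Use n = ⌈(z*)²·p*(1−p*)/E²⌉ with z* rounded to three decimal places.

n = 119

The 90% critical value is z* = 1.645.
p*(1−p*) = 0.56·0.44 = 0.2464.
(z*)²·p*(1−p*)/E² = 2.706025·0.2464/0.005625 = 118.536.
⌈118.536⌉ = 119.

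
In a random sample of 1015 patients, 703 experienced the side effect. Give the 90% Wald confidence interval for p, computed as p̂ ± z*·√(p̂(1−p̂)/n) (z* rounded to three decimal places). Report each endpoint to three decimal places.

Sample proportion p̂ = 703/1015 = 0.69261.
Standard error of p̂: √(0.212901/1015) = √0.000209755 = 0.014483.
For 90% confidence, z* = 1.645.
Margin of error: 1.645 × 0.014483 = 0.02382.
CI: 0.69261 ± 0.02382 = (0.669, 0.716).

(0.669, 0.716)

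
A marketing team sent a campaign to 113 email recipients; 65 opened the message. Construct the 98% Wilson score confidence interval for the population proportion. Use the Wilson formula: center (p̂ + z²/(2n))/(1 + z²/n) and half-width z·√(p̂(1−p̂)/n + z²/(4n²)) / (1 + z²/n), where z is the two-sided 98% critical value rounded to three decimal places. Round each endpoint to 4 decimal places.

p̂ = 65/113 = 0.57522; z = 2.326, so z² = 5.410276.
Denominator 1 + z²/n = 1 + 5.410276/113 = 1.047879.
Center = (0.57522 + 0.023939)/1.047879 = 0.57178.
Radicand: p̂(1−p̂)/n + z²/(4n²) = 0.002162317 + 0.000105926 = 0.002268243.
Half-width = z·√(radicand)/denom = 2.326·0.047626/1.047879 = 0.10572.
CI: 0.57178 ± 0.10572 = (0.4661, 0.6775).

(0.4661, 0.6775)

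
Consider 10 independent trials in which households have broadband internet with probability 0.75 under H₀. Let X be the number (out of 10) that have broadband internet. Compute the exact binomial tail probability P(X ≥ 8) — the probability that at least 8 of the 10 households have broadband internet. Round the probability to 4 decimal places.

P = 0.5256

X ~ Binomial(n=10, p=0.75).
P(X ≥ 8) = C(10,8)·0.75^8·0.25^2 + C(10,9)·0.75^9·0.25^1 + C(10,10)·0.75^10·0.25^0.
= 0.281568 + 0.187712 + 0.056314 = 0.5256.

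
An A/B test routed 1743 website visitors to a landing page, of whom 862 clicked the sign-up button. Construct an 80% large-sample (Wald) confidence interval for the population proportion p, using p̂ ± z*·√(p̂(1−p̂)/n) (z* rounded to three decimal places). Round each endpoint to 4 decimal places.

Sample proportion p̂ = 862/1743 = 0.49455.
SE(p̂) = √(0.49455·0.50545/1743) = 0.011976.
For 80% confidence, z* = 1.282.
Margin of error: 1.282 × 0.011976 = 0.01535.
So the interval runs from 0.4792 to 0.5099.

(0.4792, 0.5099)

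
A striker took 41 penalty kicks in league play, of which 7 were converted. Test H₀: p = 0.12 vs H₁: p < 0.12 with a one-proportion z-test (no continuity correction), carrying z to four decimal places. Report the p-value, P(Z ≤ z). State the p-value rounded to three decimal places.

p-value = 0.841

The sample proportion is 7/41 = 0.17073.
Null standard error: √(0.12·0.88/41) = √0.002575610 = 0.050750.
z = (p̂ − p₀)/SE = (7/41 − 0.12)/0.050750 ≈ 0.9996.
From the standard normal, P(Z ≤ z) = 0.841.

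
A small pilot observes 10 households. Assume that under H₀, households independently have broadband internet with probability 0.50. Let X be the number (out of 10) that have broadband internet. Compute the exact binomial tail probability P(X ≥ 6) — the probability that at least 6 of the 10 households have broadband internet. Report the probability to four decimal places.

X ~ Binomial(n=10, p=0.50).
P(X ≥ 6) = Σ_{j=6}^{10} C(10,j)·0.50^j·0.50^{10−j}.
= 0.205078 + 0.117188 + 0.043945 + 0.009766 + 0.000977 = 0.3770.

P = 0.3770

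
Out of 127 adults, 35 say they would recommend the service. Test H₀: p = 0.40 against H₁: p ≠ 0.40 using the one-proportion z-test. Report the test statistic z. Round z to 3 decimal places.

p̂ = 35/127 = 0.27559.
SE₀ = √(0.40·0.60/127) = 0.043471.
Test statistic: z = -0.12441/0.043471 = -2.862.

z = -2.862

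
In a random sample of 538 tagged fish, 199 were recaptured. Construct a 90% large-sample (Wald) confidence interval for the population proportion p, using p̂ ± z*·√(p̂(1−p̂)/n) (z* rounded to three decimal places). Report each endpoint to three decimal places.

The sample proportion is 199/538 = 0.36989.
SE(p̂) = √(0.36989·0.63011/538) = 0.020814.
z* = 1.645 at the 90% level.
Margin of error: 1.645 × 0.020814 = 0.03424.
CI: 0.36989 ± 0.03424 = (0.336, 0.404).

(0.336, 0.404)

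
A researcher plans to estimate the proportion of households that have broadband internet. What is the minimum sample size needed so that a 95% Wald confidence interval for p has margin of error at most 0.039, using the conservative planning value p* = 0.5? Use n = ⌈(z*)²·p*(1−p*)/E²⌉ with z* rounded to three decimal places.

For 95% confidence, z* = 1.960.
p*(1−p*) = 0.50·0.50 = 0.2500.
Required n before rounding: 3.841600 × 0.2500 / 0.039² = 631.427.
Rounding up, n = 632.

n = 632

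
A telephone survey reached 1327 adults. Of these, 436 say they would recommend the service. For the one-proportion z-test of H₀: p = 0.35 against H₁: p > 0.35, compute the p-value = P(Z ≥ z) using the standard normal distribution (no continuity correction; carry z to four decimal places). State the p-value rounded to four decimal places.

With x = 436 successes in n = 1327, p̂ = 0.32856.
Under H₀, SE = √(p₀(1−p₀)/n) = √(0.35·0.65/1327) = √0.000171439 = 0.013093.
z = (p̂ − p₀)/SE = (436/1327 − 0.35)/0.013093 ≈ -1.6374.
p-value = P(Z ≥ z) with z = -1.6374 → 0.9492.

p-value = 0.9492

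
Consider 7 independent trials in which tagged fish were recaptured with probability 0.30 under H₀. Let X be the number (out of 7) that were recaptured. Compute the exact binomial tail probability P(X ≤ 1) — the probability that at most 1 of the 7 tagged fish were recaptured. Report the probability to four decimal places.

P = 0.3294

X is binomial with n = 7 and p = 0.30.
P(X ≤ 1) = C(7,0)·0.30^0·0.70^7 + C(7,1)·0.30^1·0.70^6.
= 0.082354 + 0.247063 = 0.3294.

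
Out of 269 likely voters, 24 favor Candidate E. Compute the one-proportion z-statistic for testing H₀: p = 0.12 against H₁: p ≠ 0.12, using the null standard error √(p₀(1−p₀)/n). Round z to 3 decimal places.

z = -1.554

p̂ = 24/269 = 0.08922.
Under H₀, SE = √(p₀(1−p₀)/n) = √(0.12·0.88/269) = √0.000392565 = 0.019813.
Test statistic: z = -0.03078/0.019813 = -1.554.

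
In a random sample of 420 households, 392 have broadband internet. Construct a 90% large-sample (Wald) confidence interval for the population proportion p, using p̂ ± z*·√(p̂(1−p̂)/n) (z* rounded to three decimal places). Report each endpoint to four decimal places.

(0.9133, 0.9534)

The sample proportion is 392/420 = 0.93333.
Standard error of p̂: √(0.062222/420) = √0.000148148 = 0.012172.
The 90% critical value is z* = 1.645.
Margin of error: 1.645 × 0.012172 = 0.02002.
So the interval runs from 0.9133 to 0.9534.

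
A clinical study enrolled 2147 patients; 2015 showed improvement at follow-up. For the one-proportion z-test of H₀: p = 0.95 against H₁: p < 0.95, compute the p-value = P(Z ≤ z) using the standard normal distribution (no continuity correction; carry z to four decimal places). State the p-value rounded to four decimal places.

p-value = 0.0073

With x = 2015 successes in n = 2147, p̂ = 0.93852.
Null standard error: √(0.95·0.05/2147) = √0.000022124 = 0.004704.
z = (p̂ − p₀)/SE = (2015/2147 − 0.95)/0.004704 ≈ -2.4409.
From the standard normal, P(Z ≤ z) = 0.0073.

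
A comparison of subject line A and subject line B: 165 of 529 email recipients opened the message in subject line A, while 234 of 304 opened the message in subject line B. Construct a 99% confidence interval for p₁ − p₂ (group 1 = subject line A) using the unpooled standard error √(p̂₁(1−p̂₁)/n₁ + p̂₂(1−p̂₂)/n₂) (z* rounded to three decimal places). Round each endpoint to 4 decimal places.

p̂₁ = 0.31191, p̂₂ = 0.76974, so the observed difference is -0.45783.
Unpooled SE = √(p̂₁(1−p̂₁)/n₁ + p̂₂(1−p̂₂)/n₂) = √(0.000405712 + 0.000583033) = 0.031444.
For 99% confidence, z* = 2.576. Margin = 2.576·0.031444 = 0.08100.
CI: -0.45783 ± 0.08100 = (-0.5388, -0.3768).

(-0.5388, -0.3768)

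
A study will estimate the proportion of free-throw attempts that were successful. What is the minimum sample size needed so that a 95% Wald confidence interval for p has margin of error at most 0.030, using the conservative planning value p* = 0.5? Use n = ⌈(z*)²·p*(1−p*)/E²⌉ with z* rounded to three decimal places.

n = 1068

The 95% critical value is z* = 1.960.
p*(1−p*) = 0.2500.
(z*)²·p*(1−p*)/E² = 3.841600·0.2500/0.000900 = 1067.111.
⌈1067.111⌉ = 1068.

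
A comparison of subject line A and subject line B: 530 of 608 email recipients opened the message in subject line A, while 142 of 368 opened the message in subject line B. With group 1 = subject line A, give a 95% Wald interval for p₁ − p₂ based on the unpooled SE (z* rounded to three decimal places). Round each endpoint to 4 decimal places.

(0.4294, 0.5422)

p̂₁ = 530/608 = 0.87171, p̂₂ = 142/368 = 0.38587; p̂₁ − p̂₂ = 0.48584.
Unpooled SE = √(p̂₁(1−p̂₁)/n₁ + p̂₂(1−p̂₂)/n₂) = √(0.000183933 + 0.000643952) = 0.028773.
z* = 1.960 at the 95% level. Margin of error = 0.05640.
Interval: 0.48584 ± 0.05640 → (0.4294, 0.5422).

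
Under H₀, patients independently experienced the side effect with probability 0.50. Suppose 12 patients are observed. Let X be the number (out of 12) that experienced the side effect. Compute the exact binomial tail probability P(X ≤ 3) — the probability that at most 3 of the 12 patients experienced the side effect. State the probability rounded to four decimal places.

X ~ Binomial(n=12, p=0.50).
P(X ≤ 3) = C(12,0)·0.50^0·0.50^12 + C(12,1)·0.50^1·0.50^11 + C(12,2)·0.50^2·0.50^10 + C(12,3)·0.50^3·0.50^9.
= 0.000244 + 0.002930 + 0.016113 + 0.053711 = 0.0730.

P = 0.0730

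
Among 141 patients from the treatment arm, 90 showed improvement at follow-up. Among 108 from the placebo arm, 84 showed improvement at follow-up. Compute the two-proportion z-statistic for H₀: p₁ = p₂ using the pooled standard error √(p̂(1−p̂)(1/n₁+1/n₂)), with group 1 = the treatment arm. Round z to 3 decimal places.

Sample proportions: p̂₁ = 90/141 = 0.63830 and p̂₂ = 84/108 = 0.77778.
Pooled p̂ = (90+84)/(141+108) = 174/249 = 0.69880.
Pooled SE = √[0.2104805·0.01635146] ≈ 0.058666.
z = (p̂₁ − p̂₂)/SE = (0.63830 − 0.77778)/0.058666 = -0.13948/0.058666 = -2.378.

z = -2.378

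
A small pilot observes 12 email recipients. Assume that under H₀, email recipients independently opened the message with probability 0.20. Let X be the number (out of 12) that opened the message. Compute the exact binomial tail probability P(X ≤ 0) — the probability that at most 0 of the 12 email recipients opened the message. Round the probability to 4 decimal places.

P = 0.0687

X ~ Binomial(n=12, p=0.20).
P(X ≤ 0) = C(12,0)·0.20^0·0.80^12.
= 0.068719 = 0.0687.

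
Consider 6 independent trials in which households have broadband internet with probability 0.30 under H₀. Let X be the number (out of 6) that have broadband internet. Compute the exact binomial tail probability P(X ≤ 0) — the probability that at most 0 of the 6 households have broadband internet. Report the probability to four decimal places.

P = 0.1176

X is binomial with n = 6 and p = 0.30.
P(X ≤ 0) = C(6,0)·0.30^0·0.70^6.
= 0.117649 = 0.1176.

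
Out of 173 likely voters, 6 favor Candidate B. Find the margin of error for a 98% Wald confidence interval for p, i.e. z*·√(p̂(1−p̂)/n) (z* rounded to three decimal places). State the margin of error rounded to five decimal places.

ME = 0.03236

With x = 6 successes in n = 173, p̂ = 0.03468.
SE(p̂) = √(0.03468·0.96532/173) = 0.013911.
For 98% confidence, z* = 2.326.
Margin of error = z*·SE = 2.326 × 0.013911 = 0.03236.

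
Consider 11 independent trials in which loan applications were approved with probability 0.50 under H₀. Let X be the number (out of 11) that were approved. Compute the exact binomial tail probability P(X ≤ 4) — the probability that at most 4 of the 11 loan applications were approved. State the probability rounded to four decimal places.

P = 0.2744

X is binomial with n = 11 and p = 0.50.
P(X ≤ 4) = Σ_{j=0}^{4} C(11,j)·0.50^j·0.50^{11−j}.
= 0.000488 + 0.005371 + 0.026855 + 0.080566 + 0.161133 = 0.2744.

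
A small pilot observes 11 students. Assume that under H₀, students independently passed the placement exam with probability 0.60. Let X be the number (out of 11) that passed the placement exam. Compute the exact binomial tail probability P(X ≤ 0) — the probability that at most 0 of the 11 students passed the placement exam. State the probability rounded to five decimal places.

X is binomial with n = 11 and p = 0.60.
P(X ≤ 0) = C(11,0)·0.60^0·0.40^11.
= 0.000042 = 0.00004.

P = 0.00004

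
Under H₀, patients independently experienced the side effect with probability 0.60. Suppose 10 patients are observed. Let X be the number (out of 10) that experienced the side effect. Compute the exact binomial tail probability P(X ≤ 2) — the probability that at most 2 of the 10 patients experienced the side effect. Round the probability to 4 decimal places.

P = 0.0123

X ~ Binomial(n=10, p=0.60).
P(X ≤ 2) = C(10,0)·0.60^0·0.40^10 + C(10,1)·0.60^1·0.40^9 + C(10,2)·0.60^2·0.40^8.
= 0.000105 + 0.001573 + 0.010617 = 0.0123.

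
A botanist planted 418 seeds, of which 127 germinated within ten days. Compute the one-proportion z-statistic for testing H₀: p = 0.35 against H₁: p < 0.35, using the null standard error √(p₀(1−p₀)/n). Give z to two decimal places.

Sample proportion p̂ = 127/418 = 0.30383.
Null standard error: √(0.35·0.65/418) = √0.000544258 = 0.023329.
z = (0.30383 − 0.35)/0.023329 = -0.04617/0.023329 = -1.98.

z = -1.98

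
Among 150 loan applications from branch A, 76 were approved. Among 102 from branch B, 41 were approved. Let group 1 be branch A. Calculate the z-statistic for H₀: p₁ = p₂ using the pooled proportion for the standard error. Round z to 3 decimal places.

p̂₁ = 76/150 = 0.50667, p̂₂ = 41/102 = 0.40196.
Pooled p̂ = (76+41)/(150+102) = 117/252 = 0.46429.
SE = √[p̂(1−p̂)(1/n₁+1/n₂)] = √[0.46429·0.53571·(1/150+1/102)] ≈ 0.064005.
z = 0.10471/0.064005 = 1.636.

z = 1.636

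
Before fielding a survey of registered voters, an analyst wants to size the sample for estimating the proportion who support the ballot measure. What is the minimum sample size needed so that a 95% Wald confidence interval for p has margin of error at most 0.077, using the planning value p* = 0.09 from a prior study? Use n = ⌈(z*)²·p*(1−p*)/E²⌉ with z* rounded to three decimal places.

n = 54

z* = 1.960 at the 95% level.
p*(1−p*) = 0.09·0.91 = 0.0819.
Required n before rounding: 3.841600 × 0.0819 / 0.077² = 53.066.
⌈53.066⌉ = 54.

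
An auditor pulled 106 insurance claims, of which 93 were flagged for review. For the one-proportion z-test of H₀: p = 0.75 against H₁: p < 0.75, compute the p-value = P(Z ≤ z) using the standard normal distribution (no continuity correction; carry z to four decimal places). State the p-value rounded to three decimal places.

p-value = 0.999

The sample proportion is 93/106 = 0.87736.
SE₀ = √(0.75·0.25/106) = 0.042058.
Test statistic (full precision, shown to 4 dp): z = (93/106 − 0.75)/SE₀ ≈ 3.0282.
p-value = P(Z ≤ z) with z = 3.0282 → 0.999.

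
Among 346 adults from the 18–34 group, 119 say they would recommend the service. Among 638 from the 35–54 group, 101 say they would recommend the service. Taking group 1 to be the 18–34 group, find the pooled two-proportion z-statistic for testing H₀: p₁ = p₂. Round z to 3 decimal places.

z = 6.673

Sample proportions: p̂₁ = 119/346 = 0.34393 and p̂₂ = 101/638 = 0.15831.
Pooled p̂ = (119+101)/(346+638) = 220/984 = 0.22358.
Pooled SE = √[0.1735905·0.00445757] ≈ 0.027817.
z = 0.18562/0.027817 = 6.673.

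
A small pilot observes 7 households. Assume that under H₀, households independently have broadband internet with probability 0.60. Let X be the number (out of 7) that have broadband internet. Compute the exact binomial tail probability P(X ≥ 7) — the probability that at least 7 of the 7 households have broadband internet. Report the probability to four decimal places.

P = 0.0280

X is binomial with n = 7 and p = 0.60.
P(X ≥ 7) = C(7,7)·0.60^7·0.40^0.
= 0.027994 = 0.0280.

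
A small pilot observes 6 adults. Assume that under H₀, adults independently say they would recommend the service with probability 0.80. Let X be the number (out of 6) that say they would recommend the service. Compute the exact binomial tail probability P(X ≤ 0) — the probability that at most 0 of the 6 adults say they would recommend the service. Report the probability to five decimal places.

X ~ Binomial(n=6, p=0.80).
P(X ≤ 0) = C(6,0)·0.80^0·0.20^6.
= 0.000064 = 0.00006.

P = 0.00006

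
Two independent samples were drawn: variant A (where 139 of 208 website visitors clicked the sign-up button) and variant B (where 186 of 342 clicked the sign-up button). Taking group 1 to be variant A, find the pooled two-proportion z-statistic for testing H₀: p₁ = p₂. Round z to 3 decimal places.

Sample proportions: p̂₁ = 139/208 = 0.66827 and p̂₂ = 186/342 = 0.54386.
Pooled p̂ = (139+186)/(208+342) = 325/550 = 0.59091.
SE = √[p̂(1−p̂)(1/n₁+1/n₂)] = √[0.59091·0.40909·(1/208+1/342)] ≈ 0.043232.
z = (p̂₁ − p̂₂)/SE = (0.66827 − 0.54386)/0.043232 = 0.12441/0.043232 = 2.878.

z = 2.878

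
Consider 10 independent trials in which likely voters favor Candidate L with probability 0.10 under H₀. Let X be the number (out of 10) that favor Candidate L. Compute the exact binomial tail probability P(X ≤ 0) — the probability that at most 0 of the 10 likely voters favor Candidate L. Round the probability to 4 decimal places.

P = 0.3487

X ~ Binomial(n=10, p=0.10).
P(X ≤ 0) = C(10,0)·0.10^0·0.90^10.
= 0.348678 = 0.3487.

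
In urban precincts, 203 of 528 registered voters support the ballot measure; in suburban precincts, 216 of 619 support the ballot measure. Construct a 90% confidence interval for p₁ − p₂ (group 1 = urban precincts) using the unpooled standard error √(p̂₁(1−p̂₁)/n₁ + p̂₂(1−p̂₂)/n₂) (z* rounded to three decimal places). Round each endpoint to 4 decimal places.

(-0.0114, 0.0825)

p̂₁ = 0.38447, p̂₂ = 0.34895, so the observed difference is 0.03552.
SE = √(0.000448206 + 0.000367018) = √0.000815224 = 0.028552.
The 90% critical value is z* = 1.645. Margin = 1.645·0.028552 = 0.04697.
So the interval runs from -0.0114 to 0.0825.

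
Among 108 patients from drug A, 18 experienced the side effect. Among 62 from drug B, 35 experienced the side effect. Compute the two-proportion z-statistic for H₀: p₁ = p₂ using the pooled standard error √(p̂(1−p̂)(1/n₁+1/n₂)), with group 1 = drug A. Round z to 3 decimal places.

Sample proportions: p̂₁ = 18/108 = 0.16667 and p̂₂ = 35/62 = 0.56452.
Pooled p̂ = (18+35)/(108+62) = 53/170 = 0.31176.
SE = √[p̂(1−p̂)(1/n₁+1/n₂)] = √[0.31176·0.68824·(1/108+1/62)] ≈ 0.073807.
z = (p̂₁ − p̂₂)/SE = (0.16667 − 0.56452)/0.073807 = -0.39785/0.073807 = -5.390.

z = -5.390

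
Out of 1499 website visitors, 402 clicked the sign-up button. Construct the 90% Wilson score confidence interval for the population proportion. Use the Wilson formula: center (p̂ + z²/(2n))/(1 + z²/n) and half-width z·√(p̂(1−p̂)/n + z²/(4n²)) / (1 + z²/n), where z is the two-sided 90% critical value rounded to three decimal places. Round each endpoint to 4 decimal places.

p̂ = 402/1499 = 0.26818; z = 1.645, so z² = 2.706025.
1 + z²/n = 1.001805.
Center = (0.26818 + 0.000903)/1.001805 = 0.26860.
Radicand: p̂(1−p̂)/n + z²/(4n²) = 0.000130927 + 0.000000301 = 0.000131228.
Half-width = 1.645·√0.000131228/1.001805 = 0.01881.
CI: 0.26860 ± 0.01881 = (0.2498, 0.2874).

(0.2498, 0.2874)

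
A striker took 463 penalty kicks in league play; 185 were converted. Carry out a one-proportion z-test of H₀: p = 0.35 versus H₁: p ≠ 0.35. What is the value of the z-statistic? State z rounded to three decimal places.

z = 2.236

With x = 185 successes in n = 463, p̂ = 0.39957.
Null standard error: √(0.35·0.65/463) = √0.000491361 = 0.022167.
z = (p̂ − p₀)/SE = (0.39957 − 0.35)/0.022167 = 2.236.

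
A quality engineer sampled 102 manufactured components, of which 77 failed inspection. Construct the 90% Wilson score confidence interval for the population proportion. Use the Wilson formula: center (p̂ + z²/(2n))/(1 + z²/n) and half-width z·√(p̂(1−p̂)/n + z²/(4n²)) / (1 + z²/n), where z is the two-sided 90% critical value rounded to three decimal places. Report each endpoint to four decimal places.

p̂ = 77/102 = 0.75490; z = 1.645, so z² = 2.706025.
1 + z²/n = 1.026530.
Adjusted center: (0.75490 + z²/(2n))/1.026530 = 0.74831.
Radicand: p̂(1−p̂)/n + z²/(4n²) = 0.001813970 + 0.000065024 = 0.001878994.
Half-width = 1.645·√0.001878994/1.026530 = 0.06946.
So the interval runs from 0.6789 to 0.8178.

(0.6789, 0.8178)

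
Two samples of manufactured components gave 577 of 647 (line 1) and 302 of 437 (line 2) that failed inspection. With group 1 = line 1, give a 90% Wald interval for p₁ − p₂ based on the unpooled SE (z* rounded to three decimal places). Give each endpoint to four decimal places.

p̂₁ = 0.89181, p̂₂ = 0.69108, so the observed difference is 0.20073.
Unpooled SE = √(p̂₁(1−p̂₁)/n₁ + p̂₂(1−p̂₂)/n₂) = √(0.000149129 + 0.000488536) = 0.025252.
z* = 1.645 at the 90% level. Margin = 1.645·0.025252 = 0.04154.
CI: 0.20073 ± 0.04154 = (0.1592, 0.2423).

(0.1592, 0.2423)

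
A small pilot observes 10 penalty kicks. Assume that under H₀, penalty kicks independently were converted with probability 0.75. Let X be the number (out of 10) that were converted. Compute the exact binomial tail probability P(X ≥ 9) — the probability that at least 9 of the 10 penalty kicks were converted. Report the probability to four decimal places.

P = 0.2440

X ~ Binomial(n=10, p=0.75).
P(X ≥ 9) = C(10,9)·0.75^9·0.25^1 + C(10,10)·0.75^10·0.25^0.
= 0.187712 + 0.056314 = 0.2440.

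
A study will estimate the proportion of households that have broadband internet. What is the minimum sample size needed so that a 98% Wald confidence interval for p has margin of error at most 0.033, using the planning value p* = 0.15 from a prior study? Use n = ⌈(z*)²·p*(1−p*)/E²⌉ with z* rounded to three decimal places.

The 98% critical value is z* = 2.326.
p*(1−p*) = 0.1275.
(z*)²·p*(1−p*)/E² = 5.410276·0.1275/0.001089 = 633.435.
⌈633.435⌉ = 634.

n = 634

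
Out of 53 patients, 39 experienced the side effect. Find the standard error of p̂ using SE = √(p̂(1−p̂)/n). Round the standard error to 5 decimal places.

SE = 0.06056

Sample proportion p̂ = 39/53 = 0.73585.
p̂(1−p̂) = 0.73585·0.26415 = 0.194375.
SE = √(0.194375/53) = √0.003667453 = 0.06056.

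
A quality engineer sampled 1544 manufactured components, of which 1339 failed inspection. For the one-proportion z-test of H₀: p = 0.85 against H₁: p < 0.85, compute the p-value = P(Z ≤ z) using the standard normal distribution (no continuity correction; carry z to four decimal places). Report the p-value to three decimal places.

p-value = 0.971

With x = 1339 successes in n = 1544, p̂ = 0.86723.
Null standard error: √(0.85·0.15/1544) = √0.000082578 = 0.009087.
Test statistic (full precision, shown to 4 dp): z = (1339/1544 − 0.85)/SE₀ ≈ 1.8958.
p-value = P(Z ≤ z) with z = 1.8958 → 0.971.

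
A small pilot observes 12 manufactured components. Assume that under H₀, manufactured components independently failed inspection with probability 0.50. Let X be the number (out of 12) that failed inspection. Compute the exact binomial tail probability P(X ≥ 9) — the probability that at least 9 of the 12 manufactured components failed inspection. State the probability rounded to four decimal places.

P = 0.0730

X ~ Binomial(n=12, p=0.50).
P(X ≥ 9) = C(12,9)·0.50^9·0.50^3 + C(12,10)·0.50^10·0.50^2 + C(12,11)·0.50^11·0.50^1 + C(12,12)·0.50^12·0.50^0.
= 0.053711 + 0.016113 + 0.002930 + 0.000244 = 0.0730.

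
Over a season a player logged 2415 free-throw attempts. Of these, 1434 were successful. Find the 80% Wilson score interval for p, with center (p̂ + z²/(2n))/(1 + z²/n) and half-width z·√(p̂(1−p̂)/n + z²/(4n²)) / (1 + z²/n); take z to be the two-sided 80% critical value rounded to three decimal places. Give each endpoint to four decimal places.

Here p̂ = 1434/2415 = 0.59379 and z = 1.282 (z² = 1.643524).
1 + z²/n = 1.000681.
Center = (0.59379 + 0.000340)/1.000681 = 0.59373.
Radicand: p̂(1−p̂)/n + z²/(4n²) = 0.000099877 + 0.000000070 = 0.000099947.
Half-width = 1.282·√0.000099947/1.000681 = 0.01281.
Interval: 0.59373 ± 0.01281 → (0.5809, 0.6065).

(0.5809, 0.6065)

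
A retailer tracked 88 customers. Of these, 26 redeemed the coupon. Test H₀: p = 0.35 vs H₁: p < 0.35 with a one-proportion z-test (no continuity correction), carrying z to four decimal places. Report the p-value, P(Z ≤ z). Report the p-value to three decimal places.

p-value = 0.142

The sample proportion is 26/88 = 0.29545.
Under H₀, SE = √(p₀(1−p₀)/n) = √(0.35·0.65/88) = √0.002585227 = 0.050845.
Test statistic (full precision, shown to 4 dp): z = (26/88 − 0.35)/SE₀ ≈ -1.0728.
p-value = P(Z ≤ z) with z = -1.0728 → 0.142.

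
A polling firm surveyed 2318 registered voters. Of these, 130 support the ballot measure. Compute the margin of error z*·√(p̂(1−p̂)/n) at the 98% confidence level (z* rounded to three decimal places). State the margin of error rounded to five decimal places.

ME = 0.01112

The sample proportion is 130/2318 = 0.05608.
SE = √(p̂(1−p̂)/n) = √(0.052938/2318) = 0.004779.
For 98% confidence, z* = 2.326.
ME = 2.326·0.004779 = 0.01112.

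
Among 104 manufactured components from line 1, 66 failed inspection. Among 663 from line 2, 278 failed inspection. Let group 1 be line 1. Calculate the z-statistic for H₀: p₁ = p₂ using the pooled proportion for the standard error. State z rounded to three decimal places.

z = 4.105

Sample proportions: p̂₁ = 66/104 = 0.63462 and p̂₂ = 278/663 = 0.41931.
Pooled p̂ = (66+278)/(104+663) = 344/767 = 0.44850.
SE = √[p̂(1−p̂)(1/n₁+1/n₂)] = √[0.44850·0.55150·(1/104+1/663)] ≈ 0.052454.
z = 0.21531/0.052454 = 4.105.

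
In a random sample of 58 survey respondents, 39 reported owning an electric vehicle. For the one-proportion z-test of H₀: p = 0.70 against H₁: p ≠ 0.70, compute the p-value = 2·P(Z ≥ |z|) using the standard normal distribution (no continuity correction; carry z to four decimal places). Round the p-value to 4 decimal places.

Sample proportion p̂ = 39/58 = 0.67241.
Null standard error: √(0.70·0.30/58) = √0.003620690 = 0.060172.
Test statistic (full precision, shown to 4 dp): z = (39/58 − 0.70)/SE₀ ≈ -0.4585.
From the standard normal, 2·P(Z ≥ |z|) = 0.6466.

p-value = 0.6466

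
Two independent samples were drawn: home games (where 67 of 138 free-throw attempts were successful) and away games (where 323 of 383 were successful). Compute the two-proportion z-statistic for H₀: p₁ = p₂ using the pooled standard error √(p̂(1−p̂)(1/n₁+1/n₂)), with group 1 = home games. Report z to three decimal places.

z = -8.308

Sample proportions: p̂₁ = 67/138 = 0.48551 and p̂₂ = 323/383 = 0.84334.
Pooled p̂ = (67+323)/(138+383) = 390/521 = 0.74856.
SE = √[p̂(1−p̂)(1/n₁+1/n₂)] = √[0.74856·0.25144·(1/138+1/383)] ≈ 0.043073.
z = -0.35783/0.043073 = -8.308.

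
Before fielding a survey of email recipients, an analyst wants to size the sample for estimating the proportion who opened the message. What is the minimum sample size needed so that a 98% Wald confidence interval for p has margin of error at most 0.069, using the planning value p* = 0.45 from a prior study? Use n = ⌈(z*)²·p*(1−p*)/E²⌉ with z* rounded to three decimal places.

For 98% confidence, z* = 2.326.
p*(1−p*) = 0.2475.
(z*)²·p*(1−p*)/E² = 5.410276·0.2475/0.004761 = 281.253.
⌈281.253⌉ = 282.

n = 282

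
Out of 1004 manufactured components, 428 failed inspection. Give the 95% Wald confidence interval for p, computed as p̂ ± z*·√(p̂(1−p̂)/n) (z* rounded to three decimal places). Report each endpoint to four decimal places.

(0.3957, 0.4569)

p̂ = 428/1004 = 0.42629.
SE(p̂) = √(0.42629·0.57371/1004) = 0.015607.
For 95% confidence, z* = 1.960.
Margin of error: 1.960 × 0.015607 = 0.03059.
Interval: 0.42629 ± 0.03059 → (0.3957, 0.4569).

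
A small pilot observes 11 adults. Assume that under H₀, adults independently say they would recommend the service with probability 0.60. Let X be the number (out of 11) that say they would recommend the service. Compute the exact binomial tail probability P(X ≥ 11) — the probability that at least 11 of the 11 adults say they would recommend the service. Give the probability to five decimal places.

X ~ Binomial(n=11, p=0.60).
P(X ≥ 11) = C(11,11)·0.60^11·0.40^0.
= 0.003628 = 0.00363.

P = 0.00363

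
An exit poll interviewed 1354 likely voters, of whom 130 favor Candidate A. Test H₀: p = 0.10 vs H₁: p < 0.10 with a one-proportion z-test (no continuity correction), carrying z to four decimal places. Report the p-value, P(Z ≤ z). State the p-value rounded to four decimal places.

p-value = 0.3124

The sample proportion is 130/1354 = 0.09601.
SE₀ = √(0.10·0.90/1354) = 0.008153.
z = (p̂ − p₀)/SE = (130/1354 − 0.10)/0.008153 ≈ -0.4892.
From the standard normal, P(Z ≤ z) = 0.3124.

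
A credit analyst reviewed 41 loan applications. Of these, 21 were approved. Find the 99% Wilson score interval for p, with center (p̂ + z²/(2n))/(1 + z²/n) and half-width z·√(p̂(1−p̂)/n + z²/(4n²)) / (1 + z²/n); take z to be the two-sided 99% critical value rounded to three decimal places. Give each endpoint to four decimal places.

(0.3239, 0.6971)

Here p̂ = 21/41 = 0.51220 and z = 2.576 (z² = 6.635776).
Denominator 1 + z²/n = 1 + 6.635776/41 = 1.161848.
Center = (0.51220 + 0.080924)/1.161848 = 0.51050.
Radicand: p̂(1−p̂)/n + z²/(4n²) = 0.006093934 + 0.000986879 = 0.007080813.
Half-width = 2.576·√0.007080813/1.161848 = 0.18657.
CI: 0.51050 ± 0.18657 = (0.3239, 0.6971).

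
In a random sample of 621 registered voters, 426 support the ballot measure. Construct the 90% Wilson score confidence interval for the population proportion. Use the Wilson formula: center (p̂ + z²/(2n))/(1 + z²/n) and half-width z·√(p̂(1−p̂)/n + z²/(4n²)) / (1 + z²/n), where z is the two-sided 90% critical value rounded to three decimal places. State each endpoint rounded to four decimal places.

(0.6546, 0.7158)

p̂ = 426/621 = 0.68599; z = 1.645, so z² = 2.706025.
1 + z²/n = 1.004358.
Center = (0.68599 + 0.002179)/1.004358 = 0.68518.
Radicand: p̂(1−p̂)/n + z²/(4n²) = 0.000346872 + 0.000001754 = 0.000348626.
Half-width = z·√(radicand)/denom = 1.645·0.018672/1.004358 = 0.03058.
So the interval runs from 0.6546 to 0.7158.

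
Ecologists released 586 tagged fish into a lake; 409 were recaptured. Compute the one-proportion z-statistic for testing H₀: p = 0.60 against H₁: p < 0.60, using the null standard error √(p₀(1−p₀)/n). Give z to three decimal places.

The sample proportion is 409/586 = 0.69795.
Under H₀, SE = √(p₀(1−p₀)/n) = √(0.60·0.40/586) = √0.000409556 = 0.020237.
Test statistic: z = 0.09795/0.020237 = 4.840.

z = 4.840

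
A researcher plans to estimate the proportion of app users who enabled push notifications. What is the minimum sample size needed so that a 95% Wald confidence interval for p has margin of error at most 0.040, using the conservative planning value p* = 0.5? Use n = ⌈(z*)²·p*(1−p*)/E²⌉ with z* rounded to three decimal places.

For 95% confidence, z* = 1.960.
p*(1−p*) = 0.50·0.50 = 0.2500.
(z*)²·p*(1−p*)/E² = 3.841600·0.2500/0.001600 = 600.250.
Rounding up, n = 601.

n = 601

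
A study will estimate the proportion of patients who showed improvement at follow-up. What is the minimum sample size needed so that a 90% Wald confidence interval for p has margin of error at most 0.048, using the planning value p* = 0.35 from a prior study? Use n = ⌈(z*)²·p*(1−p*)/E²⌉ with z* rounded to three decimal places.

z* = 1.645 at the 90% level.
p*(1−p*) = 0.35·0.65 = 0.2275.
(z*)²·p*(1−p*)/E² = 2.706025·0.2275/0.002304 = 267.196.
⌈267.196⌉ = 268.

n = 268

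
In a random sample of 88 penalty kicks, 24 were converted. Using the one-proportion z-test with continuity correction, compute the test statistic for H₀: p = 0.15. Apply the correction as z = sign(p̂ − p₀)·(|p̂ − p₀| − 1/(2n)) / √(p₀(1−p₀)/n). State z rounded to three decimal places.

z = 3.075

The sample proportion is 24/88 = 0.27273. p̂ − p₀ = 0.122727.
1/(2n) = 0.005682.
Corrected numerator: |0.122727| − 0.005682 = 0.117045.
Under H₀, SE = √(p₀(1−p₀)/n) = √(0.15·0.85/88) = √0.001448864 = 0.038064.
z = (+)0.117045/0.038064 = 3.075.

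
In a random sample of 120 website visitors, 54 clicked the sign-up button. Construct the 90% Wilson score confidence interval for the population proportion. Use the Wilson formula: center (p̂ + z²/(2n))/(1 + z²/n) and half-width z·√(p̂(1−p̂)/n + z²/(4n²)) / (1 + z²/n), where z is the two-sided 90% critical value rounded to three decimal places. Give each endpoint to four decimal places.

(0.3772, 0.5250)

Here p̂ = 54/120 = 0.45000 and z = 1.645 (z² = 2.706025).
Denominator 1 + z²/n = 1 + 2.706025/120 = 1.022550.
Adjusted center: (0.45000 + z²/(2n))/1.022550 = 0.45110.
Radicand: p̂(1−p̂)/n + z²/(4n²) = 0.002062500 + 0.000046980 = 0.002109480.
Half-width = z·√(radicand)/denom = 1.645·0.045929/1.022550 = 0.07389.
Interval: 0.45110 ± 0.07389 → (0.3772, 0.5250).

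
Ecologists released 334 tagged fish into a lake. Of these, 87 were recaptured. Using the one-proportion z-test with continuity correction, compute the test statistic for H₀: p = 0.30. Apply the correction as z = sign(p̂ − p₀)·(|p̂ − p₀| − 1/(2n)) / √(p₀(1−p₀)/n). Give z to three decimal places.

Sample proportion p̂ = 87/334 = 0.26048. p̂ − p₀ = -0.039521.
1/(2n) = 0.001497.
Corrected numerator: |-0.039521| − 0.001497 = 0.038024.
SE₀ = √(0.30·0.70/334) = 0.025075.
z = −0.038024/0.025075 = -1.516.

z = -1.516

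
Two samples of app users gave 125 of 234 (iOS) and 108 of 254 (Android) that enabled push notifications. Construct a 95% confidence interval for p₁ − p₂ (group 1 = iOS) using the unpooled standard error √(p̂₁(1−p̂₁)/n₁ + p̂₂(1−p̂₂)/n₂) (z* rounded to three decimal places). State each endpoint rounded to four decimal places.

(0.0208, 0.1972)

p̂₁ = 125/234 = 0.53419, p̂₂ = 108/254 = 0.42520; p̂₁ − p̂₂ = 0.10899.
Unpooled SE = √(p̂₁(1−p̂₁)/n₁ + p̂₂(1−p̂₂)/n₂) = √(0.001063381 + 0.000962222) = 0.045007.
The 95% critical value is z* = 1.960. Margin of error = 0.08821.
Interval: 0.10899 ± 0.08821 → (0.0208, 0.1972).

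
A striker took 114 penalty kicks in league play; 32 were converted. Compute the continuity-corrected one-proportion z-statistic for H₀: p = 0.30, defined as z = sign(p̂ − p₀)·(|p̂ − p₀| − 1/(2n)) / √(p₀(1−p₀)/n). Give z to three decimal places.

z = -0.347

p̂ = 32/114 = 0.28070. p̂ − p₀ = -0.019298.
Continuity correction 1/(2n) = 1/228 = 0.004386.
Corrected numerator: |-0.019298| − 0.004386 = 0.014912.
SE₀ = √(0.30·0.70/114) = 0.042920.
z = −0.014912/0.042920 = -0.347.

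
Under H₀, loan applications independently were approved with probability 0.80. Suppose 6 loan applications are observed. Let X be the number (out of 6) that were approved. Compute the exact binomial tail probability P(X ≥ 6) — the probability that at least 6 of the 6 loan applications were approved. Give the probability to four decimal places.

X is binomial with n = 6 and p = 0.80.
P(X ≥ 6) = C(6,6)·0.80^6·0.20^0.
= 0.262144 = 0.2621.

P = 0.2621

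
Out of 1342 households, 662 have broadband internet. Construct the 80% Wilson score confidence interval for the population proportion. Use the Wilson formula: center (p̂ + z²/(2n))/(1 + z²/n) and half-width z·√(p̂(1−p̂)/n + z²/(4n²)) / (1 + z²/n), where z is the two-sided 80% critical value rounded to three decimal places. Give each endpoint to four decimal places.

(0.4758, 0.5108)

p̂ = 662/1342 = 0.49329; z = 1.282, so z² = 1.643524.
Denominator 1 + z²/n = 1 + 1.643524/1342 = 1.001225.
Adjusted center: (0.49329 + z²/(2n))/1.001225 = 0.49330.
Radicand: p̂(1−p̂)/n + z²/(4n²) = 0.000186256 + 0.000000228 = 0.000186484.
Half-width = 1.282·√0.000186484/1.001225 = 0.01749.
CI: 0.49330 ± 0.01749 = (0.4758, 0.5108).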